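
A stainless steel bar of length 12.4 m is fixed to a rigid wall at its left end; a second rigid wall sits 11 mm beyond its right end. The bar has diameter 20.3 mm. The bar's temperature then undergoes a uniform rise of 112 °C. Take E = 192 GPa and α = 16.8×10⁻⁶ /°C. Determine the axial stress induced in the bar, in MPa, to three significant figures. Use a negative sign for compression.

-191 MPa

Free thermal expansion αLΔT = 16.8e-6 · 12400 · 112 = 23.33 mm.
The walls engage after the gap closes; constrained expansion = 23.33 − 11 = 12.33 mm.
The walls impose strain ε = −(12.33)/12400 = -9.9450e-04; σ = Eε = 192000 · -9.9450e-04 = -190.9 MPa.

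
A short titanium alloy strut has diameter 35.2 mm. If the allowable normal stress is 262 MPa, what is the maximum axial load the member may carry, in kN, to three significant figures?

A = 973.1 mm².
P_max = σ_allow · A = 262 · 973.1 = 255000 N = 255 kN.

255 kN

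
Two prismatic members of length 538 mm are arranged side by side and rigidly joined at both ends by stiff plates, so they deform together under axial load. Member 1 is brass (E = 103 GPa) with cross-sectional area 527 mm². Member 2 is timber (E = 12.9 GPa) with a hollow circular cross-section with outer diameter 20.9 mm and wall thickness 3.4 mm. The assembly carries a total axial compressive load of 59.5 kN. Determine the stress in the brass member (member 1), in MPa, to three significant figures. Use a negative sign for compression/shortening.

A_2 = 186.9 mm².
Equal strain + equilibrium ⇒ each member carries load in proportion to AE: A₁E₁ = 54280000 N, A₂E₂ = 2411000 N, ΣAE = 56690000 N.
σ₁ = P·E₁/ΣAE = -59500·103000/56690000 = -108.1 MPa.

-108 MPa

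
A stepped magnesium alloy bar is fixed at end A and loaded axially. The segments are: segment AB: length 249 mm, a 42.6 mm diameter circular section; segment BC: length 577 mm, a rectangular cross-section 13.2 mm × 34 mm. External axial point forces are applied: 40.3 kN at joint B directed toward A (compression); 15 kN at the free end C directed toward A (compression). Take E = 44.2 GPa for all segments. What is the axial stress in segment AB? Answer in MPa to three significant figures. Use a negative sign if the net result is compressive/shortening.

-38.8 MPa

Internal axial forces (sectioning from the free end, tension +): N_BC = -15 kN, N_AB = -55.3 kN.
A_AB = 1425 mm².
σ_AB = N_AB/A_AB = -55300/1425 = -38.8 MPa.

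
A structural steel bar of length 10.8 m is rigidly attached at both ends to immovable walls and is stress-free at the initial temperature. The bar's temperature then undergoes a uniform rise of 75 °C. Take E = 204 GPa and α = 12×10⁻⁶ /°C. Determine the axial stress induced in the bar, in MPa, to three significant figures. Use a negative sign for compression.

Free thermal expansion αLΔT = 12e-6 · 10800 · 75 = 9.72 mm.
The walls impose strain ε = −(9.72)/10800 = -9.0000e-04; σ = Eε = 204000 · -9.0000e-04 = -183.6 MPa.

-184 MPa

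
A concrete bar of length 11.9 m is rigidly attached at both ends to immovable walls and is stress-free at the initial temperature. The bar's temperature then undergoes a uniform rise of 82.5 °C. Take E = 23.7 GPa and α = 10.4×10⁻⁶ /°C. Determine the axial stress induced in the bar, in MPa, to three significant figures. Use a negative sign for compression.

Free thermal expansion αLΔT = 10.4e-6 · 11900 · 82.5 = 10.21 mm.
The walls impose strain ε = −(10.21)/11900 = -8.5800e-04; σ = Eε = 23700 · -8.5800e-04 = -20.33 MPa.

-20.3 MPa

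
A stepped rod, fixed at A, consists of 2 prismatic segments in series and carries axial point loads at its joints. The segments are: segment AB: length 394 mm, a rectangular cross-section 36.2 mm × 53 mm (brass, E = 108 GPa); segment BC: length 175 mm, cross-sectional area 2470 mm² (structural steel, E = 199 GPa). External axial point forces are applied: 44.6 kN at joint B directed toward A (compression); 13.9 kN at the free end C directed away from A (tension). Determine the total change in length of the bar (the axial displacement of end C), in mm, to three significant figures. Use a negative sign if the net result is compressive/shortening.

-0.0534 mm

Internal axial forces (sectioning from the free end, tension +): N_BC = 13.9 kN, N_AB = -30.7 kN.
A_AB = 1919 mm².
δ_AB = -30700·394/(1919·108000) = -0.05837 mm
δ_BC = 13900·175/(2470·199000) = 0.004949 mm
δ = Σδ_i = -0.05343 mm.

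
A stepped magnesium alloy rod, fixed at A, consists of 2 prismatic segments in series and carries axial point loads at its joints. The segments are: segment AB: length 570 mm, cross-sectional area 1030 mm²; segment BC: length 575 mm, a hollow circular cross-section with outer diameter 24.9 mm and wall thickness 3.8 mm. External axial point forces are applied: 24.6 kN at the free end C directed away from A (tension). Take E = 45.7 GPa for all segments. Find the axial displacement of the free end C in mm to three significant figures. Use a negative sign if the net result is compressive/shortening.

Internal axial forces (sectioning from the free end, tension +): N_BC = 24.6 kN, N_AB = 24.6 kN.
A_BC = 251.9 mm².
δ_AB = 24600·570/(1030·45700) = 0.2979 mm
δ_BC = 24600·575/(251.9·45700) = 1.229 mm
δ = Σδ_i = 1.527 mm.

1.53 mm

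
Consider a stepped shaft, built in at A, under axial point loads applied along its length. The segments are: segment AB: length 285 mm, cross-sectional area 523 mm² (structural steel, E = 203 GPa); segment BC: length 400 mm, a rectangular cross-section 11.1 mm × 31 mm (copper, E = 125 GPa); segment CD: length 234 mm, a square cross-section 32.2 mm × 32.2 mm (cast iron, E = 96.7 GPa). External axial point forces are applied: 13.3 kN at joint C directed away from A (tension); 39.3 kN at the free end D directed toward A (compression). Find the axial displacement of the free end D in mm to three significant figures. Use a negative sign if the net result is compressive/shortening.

Internal axial forces (sectioning from the free end, tension +): N_CD = -39.3 kN, N_BC = -26 kN, N_AB = -26 kN.
A_BC = 344.1 mm².
A_CD = 1037 mm².
δ_AB = -26000·285/(523·203000) = -0.06979 mm
δ_BC = -26000·400/(344.1·125000) = -0.2418 mm
δ_CD = -39300·234/(1037·96700) = -0.09172 mm
δ = Σδ_i = -0.4033 mm.

-0.403 mm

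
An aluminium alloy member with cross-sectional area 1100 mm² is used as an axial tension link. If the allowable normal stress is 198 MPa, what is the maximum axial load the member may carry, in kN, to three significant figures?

P_max = σ_allow · A = 198 · 1100 = 217800 N = 217.8 kN.

218 kN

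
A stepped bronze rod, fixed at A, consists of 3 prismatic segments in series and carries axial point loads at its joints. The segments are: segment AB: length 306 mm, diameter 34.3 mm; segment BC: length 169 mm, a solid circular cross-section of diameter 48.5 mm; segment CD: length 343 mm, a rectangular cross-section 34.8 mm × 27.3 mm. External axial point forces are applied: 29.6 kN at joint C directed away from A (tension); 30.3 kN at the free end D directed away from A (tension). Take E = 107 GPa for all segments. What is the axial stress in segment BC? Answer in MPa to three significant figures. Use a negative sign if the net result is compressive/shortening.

32.4 MPa

Internal axial forces (sectioning from the free end, tension +): N_CD = 30.3 kN, N_BC = 59.9 kN, N_AB = 59.9 kN.
A_BC = 1847 mm².
σ_BC = N_BC/A_BC = 59900/1847 = 32.42 MPa.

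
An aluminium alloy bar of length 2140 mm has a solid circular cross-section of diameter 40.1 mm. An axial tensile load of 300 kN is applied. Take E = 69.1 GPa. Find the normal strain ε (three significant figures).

A = 1263 mm².
σ = N/A = 237.5 MPa; ε = σ/E = 237.5/69100 = 3.438e-03.

0.00344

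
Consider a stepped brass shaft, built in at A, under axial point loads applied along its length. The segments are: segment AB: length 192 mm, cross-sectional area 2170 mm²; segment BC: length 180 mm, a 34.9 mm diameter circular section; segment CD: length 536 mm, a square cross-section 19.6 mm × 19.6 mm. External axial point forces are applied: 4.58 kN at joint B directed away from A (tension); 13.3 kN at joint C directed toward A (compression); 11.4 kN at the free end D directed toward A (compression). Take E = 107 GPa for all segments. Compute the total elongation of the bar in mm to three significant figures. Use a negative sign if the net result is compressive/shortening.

-0.209 mm

Internal axial forces (sectioning from the free end, tension +): N_CD = -11.4 kN, N_BC = -24.7 kN, N_AB = -20.12 kN.
A_BC = 956.6 mm².
A_CD = 384.2 mm².
δ_AB = -20120·192/(2170·107000) = -0.01664 mm
δ_BC = -24700·180/(956.6·107000) = -0.04344 mm
δ_CD = -11400·536/(384.2·107000) = -0.1487 mm
δ = Σδ_i = -0.2087 mm.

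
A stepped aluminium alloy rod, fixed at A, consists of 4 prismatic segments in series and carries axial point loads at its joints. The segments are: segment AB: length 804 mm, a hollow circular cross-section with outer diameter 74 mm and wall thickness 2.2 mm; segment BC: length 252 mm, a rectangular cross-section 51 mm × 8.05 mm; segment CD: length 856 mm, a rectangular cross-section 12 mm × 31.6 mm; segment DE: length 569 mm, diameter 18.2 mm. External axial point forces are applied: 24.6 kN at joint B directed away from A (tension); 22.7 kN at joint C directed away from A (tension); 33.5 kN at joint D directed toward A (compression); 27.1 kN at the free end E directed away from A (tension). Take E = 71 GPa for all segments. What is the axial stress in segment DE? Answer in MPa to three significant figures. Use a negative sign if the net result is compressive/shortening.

104 MPa

Internal axial forces (sectioning from the free end, tension +): N_DE = 27.1 kN, N_CD = -6.4 kN, N_BC = 16.3 kN, N_AB = 40.9 kN.
A_DE = 260.2 mm².
σ_DE = N_DE/A_DE = 27100/260.2 = 104.2 MPa.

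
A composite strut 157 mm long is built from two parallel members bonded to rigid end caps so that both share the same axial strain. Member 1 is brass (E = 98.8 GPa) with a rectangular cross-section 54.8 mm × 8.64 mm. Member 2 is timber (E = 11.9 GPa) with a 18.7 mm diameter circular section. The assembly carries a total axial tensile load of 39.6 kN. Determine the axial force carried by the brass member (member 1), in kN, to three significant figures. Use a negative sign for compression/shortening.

37.0 kN

A_1 = 473.5 mm².
A_2 = 274.6 mm².
Equal strain + equilibrium ⇒ each member carries load in proportion to AE: A₁E₁ = 46780000 N, A₂E₂ = 3268000 N, ΣAE = 50050000 N.
F₁ = P·A₁E₁/ΣAE = 39600·46780000/50050000 = 37010 N.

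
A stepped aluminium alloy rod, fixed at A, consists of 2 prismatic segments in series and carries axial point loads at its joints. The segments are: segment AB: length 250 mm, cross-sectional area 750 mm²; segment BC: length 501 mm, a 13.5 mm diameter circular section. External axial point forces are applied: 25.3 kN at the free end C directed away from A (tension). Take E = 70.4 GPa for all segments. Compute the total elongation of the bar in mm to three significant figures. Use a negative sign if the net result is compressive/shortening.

1.38 mm

Internal axial forces (sectioning from the free end, tension +): N_BC = 25.3 kN, N_AB = 25.3 kN.
A_BC = 143.1 mm².
δ_AB = 25300·250/(750·70400) = 0.1198 mm
δ_BC = 25300·501/(143.1·70400) = 1.258 mm
δ = Σδ_i = 1.378 mm.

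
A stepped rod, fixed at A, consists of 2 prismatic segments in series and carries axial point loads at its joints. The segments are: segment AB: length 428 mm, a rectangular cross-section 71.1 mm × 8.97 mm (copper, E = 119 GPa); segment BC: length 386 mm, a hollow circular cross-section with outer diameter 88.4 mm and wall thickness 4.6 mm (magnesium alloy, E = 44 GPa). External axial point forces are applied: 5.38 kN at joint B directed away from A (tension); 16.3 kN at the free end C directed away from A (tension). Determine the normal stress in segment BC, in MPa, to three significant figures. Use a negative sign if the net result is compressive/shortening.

13.5 MPa

Internal axial forces (sectioning from the free end, tension +): N_BC = 16.3 kN, N_AB = 21.68 kN.
A_BC = 1211 mm².
σ_BC = N_BC/A_BC = 16300/1211 = 13.46 MPa.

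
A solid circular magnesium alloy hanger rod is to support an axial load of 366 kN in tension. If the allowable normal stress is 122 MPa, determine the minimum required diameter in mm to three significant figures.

Required area A ≥ P/σ_allow = 366000/122 = 3000 mm².
For a solid circular section, d ≥ √(4A/π) = 61.8 mm.

61.8 mm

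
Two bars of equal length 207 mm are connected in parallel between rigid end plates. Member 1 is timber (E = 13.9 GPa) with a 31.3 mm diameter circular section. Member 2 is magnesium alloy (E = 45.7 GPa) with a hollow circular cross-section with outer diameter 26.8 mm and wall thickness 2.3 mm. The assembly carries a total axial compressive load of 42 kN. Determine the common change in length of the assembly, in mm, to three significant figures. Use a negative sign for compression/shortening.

A_1 = 769.4 mm².
A_2 = 177 mm².
Equal strain + equilibrium ⇒ each member carries load in proportion to AE: A₁E₁ = 10700000 N, A₂E₂ = 8090000 N, ΣAE = 18790000 N.
δ = PL/ΣAE = -42000·207/18790000 = -0.4628 mm.

-0.463 mm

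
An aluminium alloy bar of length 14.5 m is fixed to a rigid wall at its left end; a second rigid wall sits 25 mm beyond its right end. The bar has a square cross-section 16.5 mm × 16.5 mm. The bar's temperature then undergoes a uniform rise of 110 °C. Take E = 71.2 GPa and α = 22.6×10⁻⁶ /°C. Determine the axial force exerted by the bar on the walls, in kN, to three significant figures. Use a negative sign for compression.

Free thermal expansion αLΔT = 22.6e-6 · 14500 · 110 = 36.05 mm.
The walls engage after the gap closes; constrained expansion = 36.05 − 25 = 11.05 mm.
The walls impose strain ε = −(11.05)/14500 = -7.6186e-04; σ = Eε = 71200 · -7.6186e-04 = -54.24 MPa.
Wall reaction R = σ·A = -54.24·272.2 = -14770 N = -14.77 kN.

-14.8 kN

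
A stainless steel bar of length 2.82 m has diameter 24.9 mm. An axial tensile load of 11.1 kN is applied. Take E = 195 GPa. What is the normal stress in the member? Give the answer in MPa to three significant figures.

22.8 MPa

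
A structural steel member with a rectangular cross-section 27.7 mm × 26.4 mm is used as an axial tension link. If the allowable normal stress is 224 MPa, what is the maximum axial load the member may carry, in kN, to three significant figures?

164 kN

A = 731.3 mm².
P_max = σ_allow · A = 224 · 731.3 = 163800 N = 163.8 kN.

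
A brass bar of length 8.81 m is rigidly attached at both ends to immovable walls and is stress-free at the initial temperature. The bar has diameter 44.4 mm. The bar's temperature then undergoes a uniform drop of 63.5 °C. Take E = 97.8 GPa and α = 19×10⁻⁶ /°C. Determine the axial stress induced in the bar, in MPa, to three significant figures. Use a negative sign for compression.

118 MPa

Free thermal expansion αLΔT = 19e-6 · 8810 · -63.5 = -10.63 mm.
The walls impose strain ε = −(-10.63)/8810 = 1.2065e-03; σ = Eε = 97800 · 1.2065e-03 = 118 MPa.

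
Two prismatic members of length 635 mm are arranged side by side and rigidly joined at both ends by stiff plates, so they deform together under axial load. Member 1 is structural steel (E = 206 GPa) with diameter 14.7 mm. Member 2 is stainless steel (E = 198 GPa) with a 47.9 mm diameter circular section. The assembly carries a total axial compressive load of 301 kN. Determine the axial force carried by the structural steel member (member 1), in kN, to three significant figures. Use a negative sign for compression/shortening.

-26.9 kN

A_1 = 169.7 mm².
A_2 = 1802 mm².
Equal strain + equilibrium ⇒ each member carries load in proportion to AE: A₁E₁ = 34960000 N, A₂E₂ = 356800000 N, ΣAE = 391800000 N.
F₁ = P·A₁E₁/ΣAE = -301000·34960000/391800000 = -26860 N.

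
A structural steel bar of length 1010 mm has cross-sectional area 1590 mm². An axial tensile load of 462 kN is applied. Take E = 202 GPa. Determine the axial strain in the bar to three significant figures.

σ = N/A = 290.6 MPa; ε = σ/E = 290.6/202000 = 1.438e-03.

0.00144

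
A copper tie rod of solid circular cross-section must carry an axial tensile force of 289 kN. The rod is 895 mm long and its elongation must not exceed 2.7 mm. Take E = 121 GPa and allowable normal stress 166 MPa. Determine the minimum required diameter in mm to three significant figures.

47.1 mm

Required area A ≥ P/σ_allow = 289000/166 = 1741 mm².
For a solid circular section, d ≥ √(4A/π) = 47.08 mm.
Elongation limit: A ≥ PL/(Eδ_allow) = 289000·895/(121000·2.7) = 791.7 mm² ⇒ d ≥ 31.75 mm.
The stress limit governs.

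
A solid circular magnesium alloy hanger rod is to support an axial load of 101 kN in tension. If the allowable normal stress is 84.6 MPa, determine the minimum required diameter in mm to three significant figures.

Required area A ≥ P/σ_allow = 101000/84.6 = 1194 mm².
For a solid circular section, d ≥ √(4A/π) = 38.99 mm.

39.0 mm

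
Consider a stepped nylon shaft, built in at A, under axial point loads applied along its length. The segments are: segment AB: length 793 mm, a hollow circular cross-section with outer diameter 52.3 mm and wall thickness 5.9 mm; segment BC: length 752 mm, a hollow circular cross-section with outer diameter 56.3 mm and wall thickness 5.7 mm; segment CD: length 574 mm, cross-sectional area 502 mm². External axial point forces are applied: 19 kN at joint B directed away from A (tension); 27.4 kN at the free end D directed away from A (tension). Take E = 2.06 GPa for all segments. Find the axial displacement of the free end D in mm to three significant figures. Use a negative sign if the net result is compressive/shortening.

47.0 mm

Internal axial forces (sectioning from the free end, tension +): N_CD = 27.4 kN, N_BC = 27.4 kN, N_AB = 46.4 kN.
A_AB = 860 mm².
A_BC = 906.1 mm².
δ_AB = 46400·793/(860·2060) = 20.77 mm
δ_BC = 27400·752/(906.1·2060) = 11.04 mm
δ_CD = 27400·574/(502·2060) = 15.21 mm
δ = Σδ_i = 47.02 mm.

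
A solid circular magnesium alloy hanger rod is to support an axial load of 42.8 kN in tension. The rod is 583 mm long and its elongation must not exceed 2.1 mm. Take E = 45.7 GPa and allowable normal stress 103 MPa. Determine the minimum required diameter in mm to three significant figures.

23.0 mm

Required area A ≥ P/σ_allow = 42800/103 = 415.5 mm².
For a solid circular section, d ≥ √(4A/π) = 23 mm.
Elongation limit: A ≥ PL/(Eδ_allow) = 42800·583/(45700·2.1) = 260 mm² ⇒ d ≥ 18.19 mm.
The stress limit governs.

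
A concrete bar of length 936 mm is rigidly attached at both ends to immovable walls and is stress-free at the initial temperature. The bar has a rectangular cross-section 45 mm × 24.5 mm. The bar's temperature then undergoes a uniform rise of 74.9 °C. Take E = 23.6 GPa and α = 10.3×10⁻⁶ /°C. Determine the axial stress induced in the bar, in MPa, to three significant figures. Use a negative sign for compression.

Free thermal expansion αLΔT = 10.3e-6 · 936 · 74.9 = 0.7221 mm.
The walls impose strain ε = −(0.7221)/936 = -7.7147e-04; σ = Eε = 23600 · -7.7147e-04 = -18.21 MPa.

-18.2 MPa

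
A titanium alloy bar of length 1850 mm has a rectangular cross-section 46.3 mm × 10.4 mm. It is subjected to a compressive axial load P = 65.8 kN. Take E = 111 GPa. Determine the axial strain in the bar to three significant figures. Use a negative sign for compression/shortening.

-0.00123

A = 481.5 mm².
σ = N/A = -136.7 MPa; ε = σ/E = -136.7/111000 = -1.231e-03.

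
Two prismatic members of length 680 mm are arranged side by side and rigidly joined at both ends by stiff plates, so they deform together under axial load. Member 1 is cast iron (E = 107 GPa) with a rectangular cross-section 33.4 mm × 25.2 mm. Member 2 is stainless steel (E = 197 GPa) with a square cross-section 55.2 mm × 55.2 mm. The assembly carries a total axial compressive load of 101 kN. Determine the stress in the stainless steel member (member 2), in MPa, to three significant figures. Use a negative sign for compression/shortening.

-28.8 MPa

A_1 = 841.7 mm².
A_2 = 3047 mm².
Equal strain + equilibrium ⇒ each member carries load in proportion to AE: A₁E₁ = 90060000 N, A₂E₂ = 600300000 N, ΣAE = 690300000 N.
σ₂ = P·E₂/ΣAE = -101000·197000/690300000 = -28.82 MPa.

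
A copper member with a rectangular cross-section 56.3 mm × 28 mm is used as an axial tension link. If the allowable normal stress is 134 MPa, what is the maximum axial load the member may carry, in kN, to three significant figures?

211 kN

A = 1576 mm².
P_max = σ_allow · A = 134 · 1576 = 211200 N = 211.2 kN.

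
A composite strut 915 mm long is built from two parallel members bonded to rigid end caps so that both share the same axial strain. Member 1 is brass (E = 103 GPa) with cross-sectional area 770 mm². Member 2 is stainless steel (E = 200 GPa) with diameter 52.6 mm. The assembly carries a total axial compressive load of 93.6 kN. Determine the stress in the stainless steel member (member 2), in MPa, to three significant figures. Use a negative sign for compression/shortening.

A_2 = 2173 mm².
Equal strain + equilibrium ⇒ each member carries load in proportion to AE: A₁E₁ = 79310000 N, A₂E₂ = 434600000 N, ΣAE = 513900000 N.
σ₂ = P·E₂/ΣAE = -93600·200000/513900000 = -36.43 MPa.

-36.4 MPa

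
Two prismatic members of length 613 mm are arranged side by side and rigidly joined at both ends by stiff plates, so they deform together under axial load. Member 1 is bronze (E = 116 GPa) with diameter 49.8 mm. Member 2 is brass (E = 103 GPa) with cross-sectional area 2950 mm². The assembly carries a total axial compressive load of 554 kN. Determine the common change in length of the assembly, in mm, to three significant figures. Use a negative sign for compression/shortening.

-0.641 mm

A_1 = 1948 mm².
Equal strain + equilibrium ⇒ each member carries load in proportion to AE: A₁E₁ = 225900000 N, A₂E₂ = 303800000 N, ΣAE = 529800000 N.
δ = PL/ΣAE = -554000·613/529800000 = -0.641 mm.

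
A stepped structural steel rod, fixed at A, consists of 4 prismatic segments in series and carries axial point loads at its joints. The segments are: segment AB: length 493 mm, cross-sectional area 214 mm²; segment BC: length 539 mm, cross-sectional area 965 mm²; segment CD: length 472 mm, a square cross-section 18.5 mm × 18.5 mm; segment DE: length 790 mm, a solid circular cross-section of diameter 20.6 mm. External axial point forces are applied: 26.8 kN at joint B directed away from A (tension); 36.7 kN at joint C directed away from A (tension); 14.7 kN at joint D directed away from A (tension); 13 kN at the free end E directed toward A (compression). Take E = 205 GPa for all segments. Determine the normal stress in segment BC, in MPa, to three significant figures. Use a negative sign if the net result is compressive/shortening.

39.8 MPa

Internal axial forces (sectioning from the free end, tension +): N_DE = -13 kN, N_CD = 1.7 kN, N_BC = 38.4 kN, N_AB = 65.2 kN.
σ_BC = N_BC/A_BC = 38400/965 = 39.79 MPa.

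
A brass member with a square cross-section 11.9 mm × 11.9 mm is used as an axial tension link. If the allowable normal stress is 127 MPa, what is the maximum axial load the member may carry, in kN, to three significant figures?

18.0 kN

A = 141.6 mm².
P_max = σ_allow · A = 127 · 141.6 = 17980 N = 17.98 kN.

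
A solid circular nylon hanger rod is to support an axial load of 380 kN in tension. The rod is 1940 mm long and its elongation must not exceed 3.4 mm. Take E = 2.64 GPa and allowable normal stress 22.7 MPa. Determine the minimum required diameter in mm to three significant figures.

323 mm

Required area A ≥ P/σ_allow = 380000/22.7 = 16740 mm².
For a solid circular section, d ≥ √(4A/π) = 146 mm.
Elongation limit: A ≥ PL/(Eδ_allow) = 380000·1940/(2640·3.4) = 82130 mm² ⇒ d ≥ 323.4 mm.
The elongation limit governs.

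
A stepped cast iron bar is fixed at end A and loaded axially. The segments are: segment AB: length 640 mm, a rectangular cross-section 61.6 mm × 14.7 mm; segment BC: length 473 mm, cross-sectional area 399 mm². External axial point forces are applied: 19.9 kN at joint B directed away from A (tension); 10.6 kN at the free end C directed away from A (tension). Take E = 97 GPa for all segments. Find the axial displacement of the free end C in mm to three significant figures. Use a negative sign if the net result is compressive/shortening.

0.352 mm

Internal axial forces (sectioning from the free end, tension +): N_BC = 10.6 kN, N_AB = 30.5 kN.
A_AB = 905.5 mm².
δ_AB = 30500·640/(905.5·97000) = 0.2222 mm
δ_BC = 10600·473/(399·97000) = 0.1295 mm
δ = Σδ_i = 0.3518 mm.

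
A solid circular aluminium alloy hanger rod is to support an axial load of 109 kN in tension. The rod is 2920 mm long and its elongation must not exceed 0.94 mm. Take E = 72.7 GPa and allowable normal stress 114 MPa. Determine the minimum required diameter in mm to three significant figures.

77.0 mm

Required area A ≥ P/σ_allow = 109000/114 = 956.1 mm².
For a solid circular section, d ≥ √(4A/π) = 34.89 mm.
Elongation limit: A ≥ PL/(Eδ_allow) = 109000·2920/(72700·0.94) = 4657 mm² ⇒ d ≥ 77.01 mm.
The elongation limit governs.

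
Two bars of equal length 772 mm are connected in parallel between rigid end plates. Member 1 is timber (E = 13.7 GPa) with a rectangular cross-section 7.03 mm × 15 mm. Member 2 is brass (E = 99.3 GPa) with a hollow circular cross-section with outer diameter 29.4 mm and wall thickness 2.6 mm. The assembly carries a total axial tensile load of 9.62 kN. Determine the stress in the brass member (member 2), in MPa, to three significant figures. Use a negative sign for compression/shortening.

A_1 = 105.5 mm².
A_2 = 218.9 mm².
Equal strain + equilibrium ⇒ each member carries load in proportion to AE: A₁E₁ = 1445000 N, A₂E₂ = 21740000 N, ΣAE = 23180000 N.
σ₂ = P·E₂/ΣAE = 9620·99300/23180000 = 41.21 MPa.

41.2 MPa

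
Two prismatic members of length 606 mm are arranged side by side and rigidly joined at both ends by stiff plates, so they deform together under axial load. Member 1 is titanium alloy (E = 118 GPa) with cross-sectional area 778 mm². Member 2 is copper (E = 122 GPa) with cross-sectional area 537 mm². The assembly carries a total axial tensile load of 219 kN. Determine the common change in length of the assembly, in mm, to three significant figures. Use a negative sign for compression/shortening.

0.844 mm

Equal strain + equilibrium ⇒ each member carries load in proportion to AE: A₁E₁ = 91800000 N, A₂E₂ = 65510000 N, ΣAE = 157300000 N.
δ = PL/ΣAE = 219000·606/157300000 = 0.8436 mm.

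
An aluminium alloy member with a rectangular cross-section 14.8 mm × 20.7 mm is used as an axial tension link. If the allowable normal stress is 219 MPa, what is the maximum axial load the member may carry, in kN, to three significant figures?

A = 306.4 mm².
P_max = σ_allow · A = 219 · 306.4 = 67090 N = 67.09 kN.

67.1 kN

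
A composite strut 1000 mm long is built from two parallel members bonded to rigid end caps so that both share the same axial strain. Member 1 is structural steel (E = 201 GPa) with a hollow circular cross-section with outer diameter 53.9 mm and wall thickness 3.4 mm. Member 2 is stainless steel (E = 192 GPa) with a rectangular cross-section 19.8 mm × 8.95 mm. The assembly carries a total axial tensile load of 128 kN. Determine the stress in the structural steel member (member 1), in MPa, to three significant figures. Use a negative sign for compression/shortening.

181 MPa

A_1 = 539.4 mm².
A_2 = 177.2 mm².
Equal strain + equilibrium ⇒ each member carries load in proportion to AE: A₁E₁ = 108400000 N, A₂E₂ = 34020000 N, ΣAE = 142400000 N.
σ₁ = P·E₁/ΣAE = 128000·201000/142400000 = 180.6 MPa.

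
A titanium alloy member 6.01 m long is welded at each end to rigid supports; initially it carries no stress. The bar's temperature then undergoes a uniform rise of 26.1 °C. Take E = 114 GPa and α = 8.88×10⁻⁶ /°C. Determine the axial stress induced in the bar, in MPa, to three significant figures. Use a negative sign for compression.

Free thermal expansion αLΔT = 8.88e-6 · 6010 · 26.1 = 1.393 mm.
The walls impose strain ε = −(1.393)/6010 = -2.3177e-04; σ = Eε = 114000 · -2.3177e-04 = -26.42 MPa.

-26.4 MPa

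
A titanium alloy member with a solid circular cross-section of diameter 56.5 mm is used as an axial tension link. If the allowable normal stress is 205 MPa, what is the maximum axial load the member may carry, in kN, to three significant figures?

A = 2507 mm².
P_max = σ_allow · A = 205 · 2507 = 514000 N = 514 kN.

514 kN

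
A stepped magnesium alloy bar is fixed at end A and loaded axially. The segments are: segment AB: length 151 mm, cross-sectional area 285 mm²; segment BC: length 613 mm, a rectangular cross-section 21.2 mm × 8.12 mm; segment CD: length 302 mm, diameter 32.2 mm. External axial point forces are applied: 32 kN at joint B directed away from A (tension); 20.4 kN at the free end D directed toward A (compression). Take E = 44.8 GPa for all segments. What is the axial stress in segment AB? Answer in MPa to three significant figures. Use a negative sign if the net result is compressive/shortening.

Internal axial forces (sectioning from the free end, tension +): N_CD = -20.4 kN, N_BC = -20.4 kN, N_AB = 11.6 kN.
σ_AB = N_AB/A_AB = 11600/285 = 40.7 MPa.

40.7 MPa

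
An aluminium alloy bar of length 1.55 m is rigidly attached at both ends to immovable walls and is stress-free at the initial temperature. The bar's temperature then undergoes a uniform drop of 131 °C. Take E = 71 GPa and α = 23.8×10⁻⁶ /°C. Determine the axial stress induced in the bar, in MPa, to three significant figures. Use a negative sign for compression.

221 MPa

Free thermal expansion αLΔT = 23.8e-6 · 1550 · -131 = -4.833 mm.
The walls impose strain ε = −(-4.833)/1550 = 3.1178e-03; σ = Eε = 71000 · 3.1178e-03 = 221.4 MPa.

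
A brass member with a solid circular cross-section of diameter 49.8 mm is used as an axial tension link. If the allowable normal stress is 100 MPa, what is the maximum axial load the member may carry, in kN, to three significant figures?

A = 1948 mm².
P_max = σ_allow · A = 100 · 1948 = 194800 N = 194.8 kN.

195 kN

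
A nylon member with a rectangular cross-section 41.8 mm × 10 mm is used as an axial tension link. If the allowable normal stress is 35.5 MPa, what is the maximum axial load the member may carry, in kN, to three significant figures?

14.8 kN

A = 418 mm².
P_max = σ_allow · A = 35.5 · 418 = 14840 N = 14.84 kN.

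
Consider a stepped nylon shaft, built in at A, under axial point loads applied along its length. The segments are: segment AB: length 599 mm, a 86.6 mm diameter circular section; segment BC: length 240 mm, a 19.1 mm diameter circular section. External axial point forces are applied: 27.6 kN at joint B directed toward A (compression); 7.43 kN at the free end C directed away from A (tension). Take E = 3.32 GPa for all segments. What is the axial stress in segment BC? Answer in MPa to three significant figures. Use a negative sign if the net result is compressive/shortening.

Internal axial forces (sectioning from the free end, tension +): N_BC = 7.43 kN, N_AB = -20.17 kN.
A_BC = 286.5 mm².
σ_BC = N_BC/A_BC = 7430/286.5 = 25.93 MPa.

25.9 MPa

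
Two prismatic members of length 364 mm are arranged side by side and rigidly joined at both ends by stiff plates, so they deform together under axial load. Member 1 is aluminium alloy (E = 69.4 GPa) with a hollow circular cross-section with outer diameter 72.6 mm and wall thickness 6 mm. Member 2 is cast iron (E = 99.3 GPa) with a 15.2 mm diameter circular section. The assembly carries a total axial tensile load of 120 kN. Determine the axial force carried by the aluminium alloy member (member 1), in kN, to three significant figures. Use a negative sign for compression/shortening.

A_1 = 1255 mm².
A_2 = 181.5 mm².
Equal strain + equilibrium ⇒ each member carries load in proportion to AE: A₁E₁ = 87120000 N, A₂E₂ = 18020000 N, ΣAE = 105100000 N.
F₁ = P·A₁E₁/ΣAE = 120000·87120000/105100000 = 99430 N.

99.4 kN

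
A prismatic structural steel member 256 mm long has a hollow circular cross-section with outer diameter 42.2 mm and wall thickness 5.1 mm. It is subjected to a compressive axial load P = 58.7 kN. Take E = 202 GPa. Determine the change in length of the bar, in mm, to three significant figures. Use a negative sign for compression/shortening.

A = 594.4 mm².
δ_mech = NL/(AE) = -58700·256/(594.4·202000) = -0.1252 mm.

-0.125 mm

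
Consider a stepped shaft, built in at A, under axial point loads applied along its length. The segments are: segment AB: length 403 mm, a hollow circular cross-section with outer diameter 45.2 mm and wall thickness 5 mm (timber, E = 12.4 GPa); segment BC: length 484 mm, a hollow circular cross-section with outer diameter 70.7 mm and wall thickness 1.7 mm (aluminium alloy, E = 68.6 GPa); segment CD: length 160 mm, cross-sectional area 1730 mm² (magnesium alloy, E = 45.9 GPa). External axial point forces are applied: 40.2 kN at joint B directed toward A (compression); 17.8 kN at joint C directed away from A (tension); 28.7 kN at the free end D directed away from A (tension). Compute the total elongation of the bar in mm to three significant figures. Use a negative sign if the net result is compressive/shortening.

1.27 mm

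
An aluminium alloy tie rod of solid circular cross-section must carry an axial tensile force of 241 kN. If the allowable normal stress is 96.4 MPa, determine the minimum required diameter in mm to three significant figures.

Required area A ≥ P/σ_allow = 241000/96.4 = 2500 mm².
For a solid circular section, d ≥ √(4A/π) = 56.42 mm.

56.4 mm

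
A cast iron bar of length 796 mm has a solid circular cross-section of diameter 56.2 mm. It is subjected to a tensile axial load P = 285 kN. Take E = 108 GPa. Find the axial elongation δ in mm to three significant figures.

A = 2481 mm².
δ_mech = NL/(AE) = 285000·796/(2481·108000) = 0.8468 mm.

0.847 mm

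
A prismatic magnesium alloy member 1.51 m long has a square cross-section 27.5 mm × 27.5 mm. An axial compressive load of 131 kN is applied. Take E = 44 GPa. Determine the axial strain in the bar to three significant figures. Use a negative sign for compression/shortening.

A = 756.2 mm².
σ = N/A = -173.2 MPa; ε = σ/E = -173.2/44000 = -3.937e-03.

-0.00394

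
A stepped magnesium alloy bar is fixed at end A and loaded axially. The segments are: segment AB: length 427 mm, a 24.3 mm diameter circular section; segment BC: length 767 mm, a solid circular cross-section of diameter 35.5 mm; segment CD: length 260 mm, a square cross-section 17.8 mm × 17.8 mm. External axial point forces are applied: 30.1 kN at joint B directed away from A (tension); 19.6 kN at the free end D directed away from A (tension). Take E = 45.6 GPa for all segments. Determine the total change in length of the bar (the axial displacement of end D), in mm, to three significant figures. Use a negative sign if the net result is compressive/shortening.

1.69 mm

Internal axial forces (sectioning from the free end, tension +): N_CD = 19.6 kN, N_BC = 19.6 kN, N_AB = 49.7 kN.
A_AB = 463.8 mm².
A_BC = 989.8 mm².
A_CD = 316.8 mm².
δ_AB = 49700·427/(463.8·45600) = 1.003 mm
δ_BC = 19600·767/(989.8·45600) = 0.3331 mm
δ_CD = 19600·260/(316.8·45600) = 0.3527 mm
δ = Σδ_i = 1.689 mm.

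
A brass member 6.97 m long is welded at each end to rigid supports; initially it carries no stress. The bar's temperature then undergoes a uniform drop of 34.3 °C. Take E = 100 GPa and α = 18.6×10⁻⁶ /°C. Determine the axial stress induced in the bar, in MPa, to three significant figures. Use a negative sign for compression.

Free thermal expansion αLΔT = 18.6e-6 · 6970 · -34.3 = -4.447 mm.
The walls impose strain ε = −(-4.447)/6970 = 6.3798e-04; σ = Eε = 100000 · 6.3798e-04 = 63.8 MPa.

63.8 MPa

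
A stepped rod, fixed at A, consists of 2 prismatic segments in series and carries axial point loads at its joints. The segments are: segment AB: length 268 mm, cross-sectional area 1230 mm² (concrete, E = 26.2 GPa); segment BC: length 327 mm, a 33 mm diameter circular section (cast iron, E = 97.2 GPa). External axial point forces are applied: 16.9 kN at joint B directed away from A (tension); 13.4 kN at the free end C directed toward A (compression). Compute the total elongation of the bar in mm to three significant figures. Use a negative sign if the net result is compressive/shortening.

Internal axial forces (sectioning from the free end, tension +): N_BC = -13.4 kN, N_AB = 3.5 kN.
A_BC = 855.3 mm².
δ_AB = 3500·268/(1230·26200) = 0.02911 mm
δ_BC = -13400·327/(855.3·97200) = -0.05271 mm
δ = Σδ_i = -0.0236 mm.

-0.0236 mm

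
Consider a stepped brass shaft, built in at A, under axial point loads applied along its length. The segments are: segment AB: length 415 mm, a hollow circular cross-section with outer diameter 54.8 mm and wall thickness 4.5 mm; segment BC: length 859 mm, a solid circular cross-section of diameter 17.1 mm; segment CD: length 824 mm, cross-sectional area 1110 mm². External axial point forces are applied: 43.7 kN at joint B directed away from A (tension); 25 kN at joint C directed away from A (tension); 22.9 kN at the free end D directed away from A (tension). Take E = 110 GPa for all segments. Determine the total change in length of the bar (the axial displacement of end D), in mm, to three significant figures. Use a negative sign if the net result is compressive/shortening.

2.27 mm

Internal axial forces (sectioning from the free end, tension +): N_CD = 22.9 kN, N_BC = 47.9 kN, N_AB = 91.6 kN.
A_AB = 711.1 mm².
A_BC = 229.7 mm².
δ_AB = 91600·415/(711.1·110000) = 0.486 mm
δ_BC = 47900·859/(229.7·110000) = 1.629 mm
δ_CD = 22900·824/(1110·110000) = 0.1545 mm
δ = Σδ_i = 2.269 mm.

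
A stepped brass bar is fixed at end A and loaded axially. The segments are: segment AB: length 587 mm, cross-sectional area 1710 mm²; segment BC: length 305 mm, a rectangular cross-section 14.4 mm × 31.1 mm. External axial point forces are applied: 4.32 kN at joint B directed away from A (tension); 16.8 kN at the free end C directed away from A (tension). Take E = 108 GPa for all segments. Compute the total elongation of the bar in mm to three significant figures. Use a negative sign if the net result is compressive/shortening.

0.173 mm

Internal axial forces (sectioning from the free end, tension +): N_BC = 16.8 kN, N_AB = 21.12 kN.
A_BC = 447.8 mm².
δ_AB = 21120·587/(1710·108000) = 0.06713 mm
δ_BC = 16800·305/(447.8·108000) = 0.1059 mm
δ = Σδ_i = 0.1731 mm.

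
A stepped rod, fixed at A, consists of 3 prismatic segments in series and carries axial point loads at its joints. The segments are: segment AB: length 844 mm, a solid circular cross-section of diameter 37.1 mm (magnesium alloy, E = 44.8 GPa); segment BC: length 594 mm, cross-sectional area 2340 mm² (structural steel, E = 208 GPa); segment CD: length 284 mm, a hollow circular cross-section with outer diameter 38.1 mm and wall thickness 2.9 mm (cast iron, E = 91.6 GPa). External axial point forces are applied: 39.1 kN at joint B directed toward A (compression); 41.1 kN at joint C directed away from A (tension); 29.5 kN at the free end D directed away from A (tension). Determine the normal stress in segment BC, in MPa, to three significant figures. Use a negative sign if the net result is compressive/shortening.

30.2 MPa

Internal axial forces (sectioning from the free end, tension +): N_CD = 29.5 kN, N_BC = 70.6 kN, N_AB = 31.5 kN.
σ_BC = N_BC/A_BC = 70600/2340 = 30.17 MPa.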